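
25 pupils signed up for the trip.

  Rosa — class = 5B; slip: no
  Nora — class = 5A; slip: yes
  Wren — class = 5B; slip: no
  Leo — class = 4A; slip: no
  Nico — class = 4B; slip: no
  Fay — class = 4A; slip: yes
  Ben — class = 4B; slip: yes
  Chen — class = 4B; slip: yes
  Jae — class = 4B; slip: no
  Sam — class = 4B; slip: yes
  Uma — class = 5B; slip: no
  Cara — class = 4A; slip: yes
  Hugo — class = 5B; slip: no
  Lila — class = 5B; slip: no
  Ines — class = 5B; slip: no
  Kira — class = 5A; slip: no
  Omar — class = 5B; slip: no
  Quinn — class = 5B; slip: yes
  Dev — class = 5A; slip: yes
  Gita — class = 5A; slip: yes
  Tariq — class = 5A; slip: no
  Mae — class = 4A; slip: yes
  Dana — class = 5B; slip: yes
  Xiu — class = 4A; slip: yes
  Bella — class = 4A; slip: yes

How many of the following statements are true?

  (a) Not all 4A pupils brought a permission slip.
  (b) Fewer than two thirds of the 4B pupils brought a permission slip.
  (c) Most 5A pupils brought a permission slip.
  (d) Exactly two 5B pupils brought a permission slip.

4

(a) 4A: |A| = 6, |A ∩ B| = 5; needs A ⊄ B (|A ∖ B| ≥ 1) — true.
(b) 4B: |A| = 5, |A ∩ B| = 3; needs |A ∩ B| / |A| < 2/3 — true.
(c) 5A: |A| = 5, |A ∩ B| = 3; needs |A ∩ B| > |A ∖ B| — true.
(d) 5B: |A| = 9, |A ∩ B| = 2; needs |A ∩ B| = 2 — true.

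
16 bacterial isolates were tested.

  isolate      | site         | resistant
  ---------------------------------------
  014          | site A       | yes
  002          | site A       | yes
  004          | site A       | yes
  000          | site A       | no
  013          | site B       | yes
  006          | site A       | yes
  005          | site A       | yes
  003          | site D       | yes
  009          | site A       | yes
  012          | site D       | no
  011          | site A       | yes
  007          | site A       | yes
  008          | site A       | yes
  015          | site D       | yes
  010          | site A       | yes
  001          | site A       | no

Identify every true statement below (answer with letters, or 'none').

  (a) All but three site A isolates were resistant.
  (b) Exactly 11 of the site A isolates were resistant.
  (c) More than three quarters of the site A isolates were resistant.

(c)

|A| = 12, |A ∩ B| = 10, |A ∖ B| = 2.
(a) |A ∖ B| = 3: fails.
(b) |A ∩ B| = 11: fails.
(c) |A ∩ B| / |A| > 3/4: holds.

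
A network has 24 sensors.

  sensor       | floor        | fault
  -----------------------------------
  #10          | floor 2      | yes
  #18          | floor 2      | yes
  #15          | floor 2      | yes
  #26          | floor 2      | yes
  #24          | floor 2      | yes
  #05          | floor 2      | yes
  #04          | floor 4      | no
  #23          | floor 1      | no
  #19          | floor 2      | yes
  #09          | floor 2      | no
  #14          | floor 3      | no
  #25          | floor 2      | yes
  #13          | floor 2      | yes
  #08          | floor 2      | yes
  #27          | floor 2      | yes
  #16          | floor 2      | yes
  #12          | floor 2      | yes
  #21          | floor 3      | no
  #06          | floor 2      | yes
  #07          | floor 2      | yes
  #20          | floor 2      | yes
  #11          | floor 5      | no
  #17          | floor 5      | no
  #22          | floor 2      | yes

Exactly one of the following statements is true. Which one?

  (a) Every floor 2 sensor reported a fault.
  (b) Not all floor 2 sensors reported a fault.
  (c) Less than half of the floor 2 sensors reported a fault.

|A| = 18, |A ∩ B| = 17, |A ∖ B| = 1.
(a) requires A ⊆ B, i.e. every element of A is in B (|A ∖ B| = 0): false.
(b) requires A ⊄ B (|A ∖ B| ≥ 1): true.
(c) requires |A ∩ B| < |A ∖ B|: false.

(b)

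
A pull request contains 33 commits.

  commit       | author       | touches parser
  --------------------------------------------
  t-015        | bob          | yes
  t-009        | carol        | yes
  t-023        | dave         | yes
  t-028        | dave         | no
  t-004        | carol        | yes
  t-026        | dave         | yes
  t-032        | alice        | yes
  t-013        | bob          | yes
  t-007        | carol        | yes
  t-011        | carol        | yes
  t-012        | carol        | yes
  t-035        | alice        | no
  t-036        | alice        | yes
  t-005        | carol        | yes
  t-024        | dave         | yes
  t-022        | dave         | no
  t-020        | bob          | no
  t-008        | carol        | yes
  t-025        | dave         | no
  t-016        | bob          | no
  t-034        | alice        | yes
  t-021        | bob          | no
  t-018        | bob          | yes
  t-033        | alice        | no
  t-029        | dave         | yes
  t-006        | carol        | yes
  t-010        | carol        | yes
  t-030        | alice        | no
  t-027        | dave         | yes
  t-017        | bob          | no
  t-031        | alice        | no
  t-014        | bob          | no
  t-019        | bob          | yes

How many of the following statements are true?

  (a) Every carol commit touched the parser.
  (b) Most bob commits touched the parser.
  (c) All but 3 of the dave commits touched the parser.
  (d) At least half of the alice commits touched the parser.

(a) carol: |A| = 9, |A ∩ B| = 9; needs A ⊆ B, i.e. every element of A is in B (|A ∖ B| = 0) — true.
(b) bob: |A| = 9, |A ∩ B| = 4; needs |A ∩ B| > |A ∖ B| — false.
(c) dave: |A| = 8, |A ∩ B| = 5; needs |A ∖ B| = 3 — true.
(d) alice: |A| = 7, |A ∩ B| = 3; needs |A ∩ B| ≥ |A ∖ B| — false.

2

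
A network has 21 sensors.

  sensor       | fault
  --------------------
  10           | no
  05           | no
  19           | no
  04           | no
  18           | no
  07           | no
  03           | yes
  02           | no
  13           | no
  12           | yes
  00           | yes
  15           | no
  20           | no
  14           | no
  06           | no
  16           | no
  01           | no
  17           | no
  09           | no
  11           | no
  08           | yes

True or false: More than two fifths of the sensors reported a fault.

The determiner here denotes the relation: |A ∩ B| / |A| > 2/5.
|A| = 21, |A ∩ B| = 4, |A ∖ B| = 17.
|A ∩ B|/|A| = 4/21, so the statement is false.

False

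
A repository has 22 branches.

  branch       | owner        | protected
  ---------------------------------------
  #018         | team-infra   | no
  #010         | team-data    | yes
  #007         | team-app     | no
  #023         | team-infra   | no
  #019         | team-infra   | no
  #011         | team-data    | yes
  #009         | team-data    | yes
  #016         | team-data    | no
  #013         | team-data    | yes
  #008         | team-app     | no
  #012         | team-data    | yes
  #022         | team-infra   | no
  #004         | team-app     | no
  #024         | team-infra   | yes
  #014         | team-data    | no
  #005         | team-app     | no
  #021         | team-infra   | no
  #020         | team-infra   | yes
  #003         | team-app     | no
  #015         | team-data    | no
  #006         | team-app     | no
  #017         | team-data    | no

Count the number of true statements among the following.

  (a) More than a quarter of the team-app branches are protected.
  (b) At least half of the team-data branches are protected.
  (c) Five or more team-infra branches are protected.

1

(a) team-app: |A| = 6, |A ∩ B| = 0; needs |A ∩ B| / |A| > 1/4 — false.
(b) team-data: |A| = 9, |A ∩ B| = 5; needs |A ∩ B| ≥ |A ∖ B| — true.
(c) team-infra: |A| = 7, |A ∩ B| = 2; needs |A ∩ B| ≥ 5 — false.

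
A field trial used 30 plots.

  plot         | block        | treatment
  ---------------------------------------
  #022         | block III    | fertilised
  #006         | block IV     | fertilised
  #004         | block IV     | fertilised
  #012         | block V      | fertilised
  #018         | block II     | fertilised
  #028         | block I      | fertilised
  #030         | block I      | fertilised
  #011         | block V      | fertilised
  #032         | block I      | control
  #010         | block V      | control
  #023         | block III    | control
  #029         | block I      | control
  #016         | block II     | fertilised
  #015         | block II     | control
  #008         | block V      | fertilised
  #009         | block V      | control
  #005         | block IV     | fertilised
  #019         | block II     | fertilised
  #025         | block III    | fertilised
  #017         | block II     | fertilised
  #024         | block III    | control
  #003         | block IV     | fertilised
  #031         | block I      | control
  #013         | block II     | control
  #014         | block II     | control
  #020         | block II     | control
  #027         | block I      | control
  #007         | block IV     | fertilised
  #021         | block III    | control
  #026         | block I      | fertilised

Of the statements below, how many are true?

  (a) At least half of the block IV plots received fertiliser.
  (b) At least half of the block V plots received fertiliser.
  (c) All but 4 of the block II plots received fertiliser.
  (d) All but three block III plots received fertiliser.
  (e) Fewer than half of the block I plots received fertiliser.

(a) block IV: |A| = 5, |A ∩ B| = 5; needs |A ∩ B| ≥ |A ∖ B| — true.
(b) block V: |A| = 5, |A ∩ B| = 3; needs |A ∩ B| ≥ |A ∖ B| — true.
(c) block II: |A| = 8, |A ∩ B| = 4; needs |A ∖ B| = 4 — true.
(d) block III: |A| = 5, |A ∩ B| = 2; needs |A ∖ B| = 3 — true.
(e) block I: |A| = 7, |A ∩ B| = 3; needs |A ∩ B| < |A ∖ B| — true.

5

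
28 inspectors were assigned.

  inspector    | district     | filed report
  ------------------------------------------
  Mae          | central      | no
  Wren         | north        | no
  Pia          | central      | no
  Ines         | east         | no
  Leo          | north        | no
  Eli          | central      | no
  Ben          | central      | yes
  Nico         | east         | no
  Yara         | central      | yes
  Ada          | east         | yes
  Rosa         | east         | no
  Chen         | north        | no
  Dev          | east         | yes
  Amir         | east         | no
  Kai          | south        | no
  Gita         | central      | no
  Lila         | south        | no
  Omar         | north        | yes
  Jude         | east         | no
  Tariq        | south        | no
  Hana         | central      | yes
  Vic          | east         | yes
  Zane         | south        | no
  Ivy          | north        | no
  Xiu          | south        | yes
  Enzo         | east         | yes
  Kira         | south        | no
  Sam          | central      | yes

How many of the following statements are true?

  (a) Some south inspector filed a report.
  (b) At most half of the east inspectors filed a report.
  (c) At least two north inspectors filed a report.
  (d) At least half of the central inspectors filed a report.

3

(a) south: |A| = 6, |A ∩ B| = 1; needs A ∩ B ≠ ∅ (|A ∩ B| ≥ 1) — true.
(b) east: |A| = 9, |A ∩ B| = 4; needs |A ∩ B| ≤ |A ∖ B| — true.
(c) north: |A| = 5, |A ∩ B| = 1; needs |A ∩ B| ≥ 2 — false.
(d) central: |A| = 8, |A ∩ B| = 4; needs |A ∩ B| ≥ |A ∖ B| — true.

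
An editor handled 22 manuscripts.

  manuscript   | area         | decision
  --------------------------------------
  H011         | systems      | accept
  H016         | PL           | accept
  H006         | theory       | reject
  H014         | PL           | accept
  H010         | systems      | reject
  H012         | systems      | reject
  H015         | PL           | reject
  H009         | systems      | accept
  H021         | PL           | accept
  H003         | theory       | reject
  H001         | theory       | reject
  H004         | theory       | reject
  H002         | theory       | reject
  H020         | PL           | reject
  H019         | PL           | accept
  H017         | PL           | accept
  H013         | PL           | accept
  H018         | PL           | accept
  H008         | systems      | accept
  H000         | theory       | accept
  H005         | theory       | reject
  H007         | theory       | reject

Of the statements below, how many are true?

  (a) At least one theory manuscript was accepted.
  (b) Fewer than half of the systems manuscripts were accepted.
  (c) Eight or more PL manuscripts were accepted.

1

(a) theory: |A| = 8, |A ∩ B| = 1; needs A ∩ B ≠ ∅ (|A ∩ B| ≥ 1) — true.
(b) systems: |A| = 5, |A ∩ B| = 3; needs |A ∩ B| < |A ∖ B| — false.
(c) PL: |A| = 9, |A ∩ B| = 7; needs |A ∩ B| ≥ 8 — false.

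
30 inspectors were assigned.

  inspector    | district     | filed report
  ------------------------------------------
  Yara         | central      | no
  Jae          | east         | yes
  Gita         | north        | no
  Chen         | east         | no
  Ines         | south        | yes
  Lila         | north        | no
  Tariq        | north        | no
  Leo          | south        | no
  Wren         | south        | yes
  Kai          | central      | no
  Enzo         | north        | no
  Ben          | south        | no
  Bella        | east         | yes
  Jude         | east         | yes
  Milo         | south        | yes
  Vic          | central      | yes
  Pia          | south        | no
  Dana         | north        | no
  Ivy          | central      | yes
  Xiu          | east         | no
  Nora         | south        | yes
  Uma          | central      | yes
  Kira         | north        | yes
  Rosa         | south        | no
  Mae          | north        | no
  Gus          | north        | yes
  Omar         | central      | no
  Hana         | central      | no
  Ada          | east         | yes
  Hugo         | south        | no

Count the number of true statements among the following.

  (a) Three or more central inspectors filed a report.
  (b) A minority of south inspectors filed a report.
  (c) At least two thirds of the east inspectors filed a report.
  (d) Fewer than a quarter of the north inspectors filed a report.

3

(a) central: |A| = 7, |A ∩ B| = 3; needs |A ∩ B| ≥ 3 — true.
(b) south: |A| = 9, |A ∩ B| = 4; needs |A ∩ B| < |A ∖ B| — true.
(c) east: |A| = 6, |A ∩ B| = 4; needs |A ∩ B| / |A| ≥ 2/3 — true.
(d) north: |A| = 8, |A ∩ B| = 2; needs |A ∩ B| / |A| < 1/4 — false.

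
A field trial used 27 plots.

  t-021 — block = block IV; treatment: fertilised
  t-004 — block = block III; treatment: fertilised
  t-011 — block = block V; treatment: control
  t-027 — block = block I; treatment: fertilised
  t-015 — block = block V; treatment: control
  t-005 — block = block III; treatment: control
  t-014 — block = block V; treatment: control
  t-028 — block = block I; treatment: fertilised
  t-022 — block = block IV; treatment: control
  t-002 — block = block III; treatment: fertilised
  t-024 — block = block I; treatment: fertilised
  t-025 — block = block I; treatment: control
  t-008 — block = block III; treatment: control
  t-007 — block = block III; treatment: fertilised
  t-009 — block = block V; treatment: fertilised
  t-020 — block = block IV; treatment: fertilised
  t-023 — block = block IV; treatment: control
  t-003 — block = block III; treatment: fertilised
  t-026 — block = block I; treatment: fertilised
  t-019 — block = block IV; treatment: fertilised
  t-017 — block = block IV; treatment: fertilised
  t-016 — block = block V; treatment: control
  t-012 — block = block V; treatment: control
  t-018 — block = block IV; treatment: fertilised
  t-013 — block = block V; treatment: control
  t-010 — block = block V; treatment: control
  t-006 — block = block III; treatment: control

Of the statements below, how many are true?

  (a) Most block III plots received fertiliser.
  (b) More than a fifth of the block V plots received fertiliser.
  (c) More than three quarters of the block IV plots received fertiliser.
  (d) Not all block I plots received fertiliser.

(a) block III: |A| = 7, |A ∩ B| = 4; needs |A ∩ B| > |A ∖ B| — true.
(b) block V: |A| = 8, |A ∩ B| = 1; needs |A ∩ B| / |A| > 1/5 — false.
(c) block IV: |A| = 7, |A ∩ B| = 5; needs |A ∩ B| / |A| > 3/4 — false.
(d) block I: |A| = 5, |A ∩ B| = 4; needs A ⊄ B (|A ∖ B| ≥ 1) — true.

2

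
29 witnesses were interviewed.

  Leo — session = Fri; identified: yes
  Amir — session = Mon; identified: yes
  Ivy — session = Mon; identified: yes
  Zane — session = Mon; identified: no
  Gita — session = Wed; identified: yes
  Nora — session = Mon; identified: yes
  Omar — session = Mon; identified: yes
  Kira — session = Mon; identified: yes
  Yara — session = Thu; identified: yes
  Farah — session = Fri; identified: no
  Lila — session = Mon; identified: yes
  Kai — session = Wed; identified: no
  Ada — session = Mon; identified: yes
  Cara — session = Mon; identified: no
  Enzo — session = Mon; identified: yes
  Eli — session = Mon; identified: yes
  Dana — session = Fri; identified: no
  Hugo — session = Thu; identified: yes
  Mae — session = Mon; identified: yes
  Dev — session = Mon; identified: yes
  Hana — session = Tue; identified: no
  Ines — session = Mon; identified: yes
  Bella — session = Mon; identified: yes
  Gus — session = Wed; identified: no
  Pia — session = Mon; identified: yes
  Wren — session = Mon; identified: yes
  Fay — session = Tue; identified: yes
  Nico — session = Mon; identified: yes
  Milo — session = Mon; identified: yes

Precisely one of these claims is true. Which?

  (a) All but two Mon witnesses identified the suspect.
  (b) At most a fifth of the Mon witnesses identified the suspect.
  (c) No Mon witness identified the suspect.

|A| = 19, |A ∩ B| = 17, |A ∖ B| = 2.
(a) requires |A ∖ B| = 2: true.
(b) requires |A ∩ B| / |A| ≤ 1/5: false.
(c) requires A ∩ B = ∅ (|A ∩ B| = 0): false.

(a)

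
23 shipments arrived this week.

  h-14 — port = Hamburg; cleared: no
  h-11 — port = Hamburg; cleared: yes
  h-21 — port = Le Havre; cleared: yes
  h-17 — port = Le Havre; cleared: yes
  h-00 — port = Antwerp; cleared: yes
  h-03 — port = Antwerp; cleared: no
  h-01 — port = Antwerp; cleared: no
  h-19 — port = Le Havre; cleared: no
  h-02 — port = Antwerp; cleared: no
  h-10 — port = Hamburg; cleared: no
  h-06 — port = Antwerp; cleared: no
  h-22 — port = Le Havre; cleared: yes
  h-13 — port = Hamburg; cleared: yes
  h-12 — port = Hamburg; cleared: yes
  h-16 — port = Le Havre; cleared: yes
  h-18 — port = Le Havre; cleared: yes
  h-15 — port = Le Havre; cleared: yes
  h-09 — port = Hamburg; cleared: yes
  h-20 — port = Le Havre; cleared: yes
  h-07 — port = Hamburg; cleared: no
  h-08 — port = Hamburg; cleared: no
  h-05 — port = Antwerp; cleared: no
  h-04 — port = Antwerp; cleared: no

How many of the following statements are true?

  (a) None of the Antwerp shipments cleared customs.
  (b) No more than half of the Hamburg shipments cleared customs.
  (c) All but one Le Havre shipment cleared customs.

2

(a) Antwerp: |A| = 7, |A ∩ B| = 1; needs A ∩ B = ∅ (|A ∩ B| = 0) — false.
(b) Hamburg: |A| = 8, |A ∩ B| = 4; needs |A ∩ B| ≤ |A ∖ B| — true.
(c) Le Havre: |A| = 8, |A ∩ B| = 7; needs |A ∖ B| = 1 — true.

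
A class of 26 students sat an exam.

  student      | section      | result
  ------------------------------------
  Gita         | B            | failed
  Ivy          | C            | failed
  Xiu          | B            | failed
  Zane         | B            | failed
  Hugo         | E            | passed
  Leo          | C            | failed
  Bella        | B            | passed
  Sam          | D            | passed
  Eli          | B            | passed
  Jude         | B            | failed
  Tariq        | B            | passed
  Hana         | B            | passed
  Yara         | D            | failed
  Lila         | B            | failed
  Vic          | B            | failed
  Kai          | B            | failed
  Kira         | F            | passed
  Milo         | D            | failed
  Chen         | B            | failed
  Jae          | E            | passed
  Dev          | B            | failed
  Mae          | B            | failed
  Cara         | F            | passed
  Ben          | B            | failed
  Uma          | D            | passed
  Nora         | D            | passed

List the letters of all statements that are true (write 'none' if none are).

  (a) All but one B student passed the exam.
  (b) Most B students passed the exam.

none

|A| = 15, |A ∩ B| = 4, |A ∖ B| = 11.
(a) |A ∖ B| = 1: fails.
(b) |A ∩ B| > |A ∖ B|: fails.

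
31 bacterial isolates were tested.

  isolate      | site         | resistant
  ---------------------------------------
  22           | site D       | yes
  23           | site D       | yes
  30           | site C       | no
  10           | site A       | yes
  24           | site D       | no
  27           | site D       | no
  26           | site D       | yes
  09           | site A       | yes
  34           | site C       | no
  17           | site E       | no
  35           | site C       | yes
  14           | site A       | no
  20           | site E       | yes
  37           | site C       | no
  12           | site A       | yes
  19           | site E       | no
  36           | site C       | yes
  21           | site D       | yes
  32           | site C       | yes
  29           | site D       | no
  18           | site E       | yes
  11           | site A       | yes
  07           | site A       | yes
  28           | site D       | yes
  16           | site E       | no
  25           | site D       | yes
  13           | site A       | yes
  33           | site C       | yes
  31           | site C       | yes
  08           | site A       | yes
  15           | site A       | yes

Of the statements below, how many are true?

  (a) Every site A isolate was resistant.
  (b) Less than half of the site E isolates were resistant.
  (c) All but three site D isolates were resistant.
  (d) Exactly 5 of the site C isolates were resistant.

(a) site A: |A| = 9, |A ∩ B| = 8; needs A ⊆ B, i.e. every element of A is in B (|A ∖ B| = 0) — false.
(b) site E: |A| = 5, |A ∩ B| = 2; needs |A ∩ B| < |A ∖ B| — true.
(c) site D: |A| = 9, |A ∩ B| = 6; needs |A ∖ B| = 3 — true.
(d) site C: |A| = 8, |A ∩ B| = 5; needs |A ∩ B| = 5 — true.

3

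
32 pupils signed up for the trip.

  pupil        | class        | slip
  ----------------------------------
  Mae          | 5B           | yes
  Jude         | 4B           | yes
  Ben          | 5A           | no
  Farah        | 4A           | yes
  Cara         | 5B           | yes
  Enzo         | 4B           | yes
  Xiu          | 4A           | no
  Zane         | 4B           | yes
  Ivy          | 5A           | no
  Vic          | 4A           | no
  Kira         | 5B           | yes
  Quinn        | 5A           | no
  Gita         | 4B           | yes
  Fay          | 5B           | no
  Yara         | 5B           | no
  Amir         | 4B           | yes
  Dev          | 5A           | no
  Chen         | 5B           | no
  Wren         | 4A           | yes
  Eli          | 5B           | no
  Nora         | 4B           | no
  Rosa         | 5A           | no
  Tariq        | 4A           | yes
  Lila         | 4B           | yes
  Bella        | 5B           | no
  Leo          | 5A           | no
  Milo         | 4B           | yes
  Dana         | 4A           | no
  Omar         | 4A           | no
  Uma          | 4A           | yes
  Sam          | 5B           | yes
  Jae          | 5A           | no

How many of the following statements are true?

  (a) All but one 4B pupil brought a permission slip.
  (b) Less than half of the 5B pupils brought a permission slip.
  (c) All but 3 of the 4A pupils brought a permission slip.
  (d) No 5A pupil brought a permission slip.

3

(a) 4B: |A| = 8, |A ∩ B| = 7; needs |A ∖ B| = 1 — true.
(b) 5B: |A| = 9, |A ∩ B| = 4; needs |A ∩ B| < |A ∖ B| — true.
(c) 4A: |A| = 8, |A ∩ B| = 4; needs |A ∖ B| = 3 — false.
(d) 5A: |A| = 7, |A ∩ B| = 0; needs A ∩ B = ∅ (|A ∩ B| = 0) — true.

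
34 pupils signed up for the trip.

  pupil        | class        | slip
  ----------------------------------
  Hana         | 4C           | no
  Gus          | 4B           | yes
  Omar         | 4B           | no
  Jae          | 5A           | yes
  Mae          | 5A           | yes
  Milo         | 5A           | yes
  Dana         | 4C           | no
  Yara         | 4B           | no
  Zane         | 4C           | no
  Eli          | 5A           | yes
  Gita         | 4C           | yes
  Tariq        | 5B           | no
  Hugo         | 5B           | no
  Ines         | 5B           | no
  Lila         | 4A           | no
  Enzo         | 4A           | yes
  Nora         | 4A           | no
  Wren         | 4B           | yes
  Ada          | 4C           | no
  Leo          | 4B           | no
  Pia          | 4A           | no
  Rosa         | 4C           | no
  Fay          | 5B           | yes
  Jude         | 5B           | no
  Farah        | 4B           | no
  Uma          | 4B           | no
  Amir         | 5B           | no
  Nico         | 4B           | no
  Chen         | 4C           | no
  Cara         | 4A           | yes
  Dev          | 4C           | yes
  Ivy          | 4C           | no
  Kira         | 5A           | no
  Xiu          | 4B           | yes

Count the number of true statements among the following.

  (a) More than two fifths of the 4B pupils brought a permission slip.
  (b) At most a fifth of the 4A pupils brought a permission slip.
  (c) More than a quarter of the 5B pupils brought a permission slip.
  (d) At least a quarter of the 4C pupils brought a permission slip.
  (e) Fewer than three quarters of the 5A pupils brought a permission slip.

0

(a) 4B: |A| = 9, |A ∩ B| = 3; needs |A ∩ B| / |A| > 2/5 — false.
(b) 4A: |A| = 5, |A ∩ B| = 2; needs |A ∩ B| / |A| ≤ 1/5 — false.
(c) 5B: |A| = 6, |A ∩ B| = 1; needs |A ∩ B| / |A| > 1/4 — false.
(d) 4C: |A| = 9, |A ∩ B| = 2; needs |A ∩ B| / |A| ≥ 1/4 — false.
(e) 5A: |A| = 5, |A ∩ B| = 4; needs |A ∩ B| / |A| < 3/4 — false.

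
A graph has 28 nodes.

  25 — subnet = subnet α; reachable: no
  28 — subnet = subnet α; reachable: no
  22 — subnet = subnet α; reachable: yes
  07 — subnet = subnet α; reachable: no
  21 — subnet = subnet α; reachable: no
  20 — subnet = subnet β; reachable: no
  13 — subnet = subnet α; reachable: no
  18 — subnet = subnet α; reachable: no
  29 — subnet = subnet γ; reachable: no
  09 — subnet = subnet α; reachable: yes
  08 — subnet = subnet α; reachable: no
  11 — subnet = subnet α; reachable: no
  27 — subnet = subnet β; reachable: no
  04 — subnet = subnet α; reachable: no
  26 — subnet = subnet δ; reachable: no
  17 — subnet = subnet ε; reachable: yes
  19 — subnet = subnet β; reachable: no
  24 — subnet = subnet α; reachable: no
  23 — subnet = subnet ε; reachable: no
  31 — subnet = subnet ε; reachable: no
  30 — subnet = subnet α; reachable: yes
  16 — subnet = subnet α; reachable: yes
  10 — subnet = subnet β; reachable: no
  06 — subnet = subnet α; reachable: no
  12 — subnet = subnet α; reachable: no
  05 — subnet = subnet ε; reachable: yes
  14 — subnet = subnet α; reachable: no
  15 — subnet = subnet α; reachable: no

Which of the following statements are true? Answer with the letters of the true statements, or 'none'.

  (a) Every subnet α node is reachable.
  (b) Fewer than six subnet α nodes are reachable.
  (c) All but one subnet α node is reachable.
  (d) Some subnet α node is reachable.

(b), (d)

|A| = 18, |A ∩ B| = 4, |A ∖ B| = 14.
(a) A ⊆ B, i.e. every element of A is in B (|A ∖ B| = 0): fails.
(b) |A ∩ B| < 6: holds.
(c) |A ∖ B| = 1: fails.
(d) A ∩ B ≠ ∅ (|A ∩ B| ≥ 1): holds.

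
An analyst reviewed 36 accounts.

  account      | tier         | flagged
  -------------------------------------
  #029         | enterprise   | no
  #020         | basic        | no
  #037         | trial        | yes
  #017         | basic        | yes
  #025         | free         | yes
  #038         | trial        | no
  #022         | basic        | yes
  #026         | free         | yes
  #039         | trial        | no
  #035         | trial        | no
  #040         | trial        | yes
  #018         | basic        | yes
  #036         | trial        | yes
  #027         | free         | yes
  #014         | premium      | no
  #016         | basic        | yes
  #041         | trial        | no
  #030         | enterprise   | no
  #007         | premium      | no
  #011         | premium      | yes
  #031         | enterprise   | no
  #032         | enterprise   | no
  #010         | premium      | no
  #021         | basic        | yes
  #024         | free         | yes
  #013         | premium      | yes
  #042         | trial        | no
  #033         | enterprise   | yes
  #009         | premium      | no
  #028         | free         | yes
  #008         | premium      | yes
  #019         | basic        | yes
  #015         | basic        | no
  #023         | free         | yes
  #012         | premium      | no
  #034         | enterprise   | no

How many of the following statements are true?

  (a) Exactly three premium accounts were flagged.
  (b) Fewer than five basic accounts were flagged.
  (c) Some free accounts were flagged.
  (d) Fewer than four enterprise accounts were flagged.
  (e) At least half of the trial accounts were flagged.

(a) premium: |A| = 8, |A ∩ B| = 3; needs |A ∩ B| = 3 — true.
(b) basic: |A| = 8, |A ∩ B| = 6; needs |A ∩ B| < 5 — false.
(c) free: |A| = 6, |A ∩ B| = 6; needs A ∩ B ≠ ∅ (|A ∩ B| ≥ 1) — true.
(d) enterprise: |A| = 6, |A ∩ B| = 1; needs |A ∩ B| < 4 — true.
(e) trial: |A| = 8, |A ∩ B| = 3; needs |A ∩ B| ≥ |A ∖ B| — false.

3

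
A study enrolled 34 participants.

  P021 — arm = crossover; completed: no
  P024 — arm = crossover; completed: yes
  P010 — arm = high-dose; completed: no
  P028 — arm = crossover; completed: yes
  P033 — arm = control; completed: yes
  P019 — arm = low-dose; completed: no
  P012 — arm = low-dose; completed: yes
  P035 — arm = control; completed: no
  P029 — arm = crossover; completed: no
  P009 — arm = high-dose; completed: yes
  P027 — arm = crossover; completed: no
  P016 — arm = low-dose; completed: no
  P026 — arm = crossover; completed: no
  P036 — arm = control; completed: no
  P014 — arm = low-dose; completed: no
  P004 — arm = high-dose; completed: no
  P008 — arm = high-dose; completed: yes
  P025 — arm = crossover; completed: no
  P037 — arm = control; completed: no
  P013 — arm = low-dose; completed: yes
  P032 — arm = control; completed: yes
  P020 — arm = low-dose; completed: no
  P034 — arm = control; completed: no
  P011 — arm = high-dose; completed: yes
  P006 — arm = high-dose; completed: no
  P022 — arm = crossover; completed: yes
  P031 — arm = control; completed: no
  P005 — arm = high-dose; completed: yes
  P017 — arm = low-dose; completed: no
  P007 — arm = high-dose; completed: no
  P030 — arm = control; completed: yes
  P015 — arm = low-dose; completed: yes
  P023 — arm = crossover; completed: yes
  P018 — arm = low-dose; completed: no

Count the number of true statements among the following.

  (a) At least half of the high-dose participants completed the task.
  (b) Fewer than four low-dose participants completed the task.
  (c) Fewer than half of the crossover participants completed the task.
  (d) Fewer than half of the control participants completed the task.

(a) high-dose: |A| = 8, |A ∩ B| = 4; needs |A ∩ B| ≥ |A ∖ B| — true.
(b) low-dose: |A| = 9, |A ∩ B| = 3; needs |A ∩ B| < 4 — true.
(c) crossover: |A| = 9, |A ∩ B| = 4; needs |A ∩ B| < |A ∖ B| — true.
(d) control: |A| = 8, |A ∩ B| = 3; needs |A ∩ B| < |A ∖ B| — true.

4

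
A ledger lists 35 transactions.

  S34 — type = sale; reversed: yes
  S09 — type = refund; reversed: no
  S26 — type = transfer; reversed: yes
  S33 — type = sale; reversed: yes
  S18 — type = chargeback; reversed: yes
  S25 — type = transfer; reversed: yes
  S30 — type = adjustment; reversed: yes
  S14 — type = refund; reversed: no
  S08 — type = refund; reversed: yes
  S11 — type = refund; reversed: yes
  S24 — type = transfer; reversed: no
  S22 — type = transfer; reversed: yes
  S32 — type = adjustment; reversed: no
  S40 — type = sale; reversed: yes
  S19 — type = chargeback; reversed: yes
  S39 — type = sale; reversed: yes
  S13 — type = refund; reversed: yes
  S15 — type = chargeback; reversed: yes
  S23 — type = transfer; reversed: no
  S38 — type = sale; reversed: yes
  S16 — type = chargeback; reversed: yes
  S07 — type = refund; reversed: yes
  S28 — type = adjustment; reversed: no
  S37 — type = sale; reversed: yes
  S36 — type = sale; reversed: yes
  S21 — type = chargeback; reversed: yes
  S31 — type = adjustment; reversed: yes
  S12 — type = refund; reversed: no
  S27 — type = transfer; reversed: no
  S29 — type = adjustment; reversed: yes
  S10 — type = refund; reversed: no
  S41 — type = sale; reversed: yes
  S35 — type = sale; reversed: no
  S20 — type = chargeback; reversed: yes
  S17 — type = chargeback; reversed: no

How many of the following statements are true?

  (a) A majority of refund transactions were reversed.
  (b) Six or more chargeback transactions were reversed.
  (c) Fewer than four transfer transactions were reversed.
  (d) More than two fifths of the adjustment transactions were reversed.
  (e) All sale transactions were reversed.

(a) refund: |A| = 8, |A ∩ B| = 4; needs |A ∩ B| > |A ∖ B| — false.
(b) chargeback: |A| = 7, |A ∩ B| = 6; needs |A ∩ B| ≥ 6 — true.
(c) transfer: |A| = 6, |A ∩ B| = 3; needs |A ∩ B| < 4 — true.
(d) adjustment: |A| = 5, |A ∩ B| = 3; needs |A ∩ B| / |A| > 2/5 — true.
(e) sale: |A| = 9, |A ∩ B| = 8; needs A ⊆ B, i.e. every element of A is in B (|A ∖ B| = 0) — false.

3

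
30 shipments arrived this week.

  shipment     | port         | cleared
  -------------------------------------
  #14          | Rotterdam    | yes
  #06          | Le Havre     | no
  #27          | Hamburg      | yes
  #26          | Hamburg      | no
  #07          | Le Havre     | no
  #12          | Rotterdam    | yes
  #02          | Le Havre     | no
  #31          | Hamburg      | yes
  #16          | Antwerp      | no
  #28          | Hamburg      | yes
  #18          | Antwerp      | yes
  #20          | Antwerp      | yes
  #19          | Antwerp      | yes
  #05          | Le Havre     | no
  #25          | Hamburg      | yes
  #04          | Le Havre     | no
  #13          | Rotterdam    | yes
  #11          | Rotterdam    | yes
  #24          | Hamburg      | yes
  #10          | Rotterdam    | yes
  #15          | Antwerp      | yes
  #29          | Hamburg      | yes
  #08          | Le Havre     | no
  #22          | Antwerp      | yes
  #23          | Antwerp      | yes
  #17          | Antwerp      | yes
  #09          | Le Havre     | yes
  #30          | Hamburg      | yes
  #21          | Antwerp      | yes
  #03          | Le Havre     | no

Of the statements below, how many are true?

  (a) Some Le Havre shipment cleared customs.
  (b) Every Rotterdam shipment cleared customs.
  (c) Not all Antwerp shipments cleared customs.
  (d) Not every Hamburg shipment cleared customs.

(a) Le Havre: |A| = 8, |A ∩ B| = 1; needs A ∩ B ≠ ∅ (|A ∩ B| ≥ 1) — true.
(b) Rotterdam: |A| = 5, |A ∩ B| = 5; needs A ⊆ B, i.e. every element of A is in B (|A ∖ B| = 0) — true.
(c) Antwerp: |A| = 9, |A ∩ B| = 8; needs A ⊄ B (|A ∖ B| ≥ 1) — true.
(d) Hamburg: |A| = 8, |A ∩ B| = 7; needs A ⊄ B (|A ∖ B| ≥ 1) — true.

4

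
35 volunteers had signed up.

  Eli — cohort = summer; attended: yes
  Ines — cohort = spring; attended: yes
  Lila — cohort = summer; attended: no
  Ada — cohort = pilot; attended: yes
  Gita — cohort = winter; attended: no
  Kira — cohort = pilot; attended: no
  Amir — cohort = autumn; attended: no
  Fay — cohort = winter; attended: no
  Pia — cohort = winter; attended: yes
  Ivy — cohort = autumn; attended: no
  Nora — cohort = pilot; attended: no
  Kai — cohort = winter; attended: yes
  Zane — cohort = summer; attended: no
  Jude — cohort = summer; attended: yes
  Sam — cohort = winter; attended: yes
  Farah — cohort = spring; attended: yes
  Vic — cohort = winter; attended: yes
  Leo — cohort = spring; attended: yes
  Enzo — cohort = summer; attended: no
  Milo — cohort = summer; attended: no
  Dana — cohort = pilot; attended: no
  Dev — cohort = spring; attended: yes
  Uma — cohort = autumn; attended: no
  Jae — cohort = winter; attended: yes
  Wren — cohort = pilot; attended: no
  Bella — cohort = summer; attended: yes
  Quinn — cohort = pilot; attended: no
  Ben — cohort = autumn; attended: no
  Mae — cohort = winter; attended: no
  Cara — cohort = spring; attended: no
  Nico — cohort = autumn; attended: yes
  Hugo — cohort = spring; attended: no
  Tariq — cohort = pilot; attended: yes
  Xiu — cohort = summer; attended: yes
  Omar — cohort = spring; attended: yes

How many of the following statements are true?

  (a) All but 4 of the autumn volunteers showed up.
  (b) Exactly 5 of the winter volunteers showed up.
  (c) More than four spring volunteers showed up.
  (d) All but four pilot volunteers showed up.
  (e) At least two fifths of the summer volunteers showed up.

(a) autumn: |A| = 5, |A ∩ B| = 1; needs |A ∖ B| = 4 — true.
(b) winter: |A| = 8, |A ∩ B| = 5; needs |A ∩ B| = 5 — true.
(c) spring: |A| = 7, |A ∩ B| = 5; needs |A ∩ B| > 4 — true.
(d) pilot: |A| = 7, |A ∩ B| = 2; needs |A ∖ B| = 4 — false.
(e) summer: |A| = 8, |A ∩ B| = 4; needs |A ∩ B| / |A| ≥ 2/5 — true.

4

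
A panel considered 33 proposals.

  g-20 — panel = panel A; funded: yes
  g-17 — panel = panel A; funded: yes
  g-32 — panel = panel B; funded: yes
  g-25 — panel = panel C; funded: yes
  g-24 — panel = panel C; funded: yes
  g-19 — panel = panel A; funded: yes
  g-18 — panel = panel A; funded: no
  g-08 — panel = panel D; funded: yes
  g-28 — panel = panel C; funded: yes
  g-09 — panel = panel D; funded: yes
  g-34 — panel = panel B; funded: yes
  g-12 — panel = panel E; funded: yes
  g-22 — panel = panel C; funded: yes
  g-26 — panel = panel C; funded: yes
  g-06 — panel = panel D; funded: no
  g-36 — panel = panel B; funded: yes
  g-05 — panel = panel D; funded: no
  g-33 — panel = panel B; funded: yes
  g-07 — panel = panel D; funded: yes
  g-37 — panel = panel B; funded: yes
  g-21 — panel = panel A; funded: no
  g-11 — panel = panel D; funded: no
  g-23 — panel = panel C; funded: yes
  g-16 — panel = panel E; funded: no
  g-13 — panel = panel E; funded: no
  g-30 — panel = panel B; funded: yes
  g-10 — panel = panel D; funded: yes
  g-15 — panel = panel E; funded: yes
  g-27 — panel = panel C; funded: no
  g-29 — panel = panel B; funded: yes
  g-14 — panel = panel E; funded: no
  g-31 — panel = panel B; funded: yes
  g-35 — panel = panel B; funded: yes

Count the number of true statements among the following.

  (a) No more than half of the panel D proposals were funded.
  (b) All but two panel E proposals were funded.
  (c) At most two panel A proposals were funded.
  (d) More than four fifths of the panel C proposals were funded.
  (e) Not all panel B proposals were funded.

1

(a) panel D: |A| = 7, |A ∩ B| = 4; needs |A ∩ B| ≤ |A ∖ B| — false.
(b) panel E: |A| = 5, |A ∩ B| = 2; needs |A ∖ B| = 2 — false.
(c) panel A: |A| = 5, |A ∩ B| = 3; needs |A ∩ B| ≤ 2 — false.
(d) panel C: |A| = 7, |A ∩ B| = 6; needs |A ∩ B| / |A| > 4/5 — true.
(e) panel B: |A| = 9, |A ∩ B| = 9; needs A ⊄ B (|A ∖ B| ≥ 1) — false.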